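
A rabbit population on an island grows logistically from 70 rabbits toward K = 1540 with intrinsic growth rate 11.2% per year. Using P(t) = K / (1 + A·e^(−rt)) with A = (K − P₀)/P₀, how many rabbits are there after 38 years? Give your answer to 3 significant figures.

A = (1540 − 70)/70 = 21
P(38) = 1540 / (1 + 21·e^(−0.112·38)) = 1540 / (1 + 21·0.014179)
= 1540 / 1.29776 ≈ 1186.66

≈ 1,190 rabbits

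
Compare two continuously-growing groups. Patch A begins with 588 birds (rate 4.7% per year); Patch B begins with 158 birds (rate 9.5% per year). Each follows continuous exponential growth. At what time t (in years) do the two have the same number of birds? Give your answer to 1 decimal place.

t ≈ 27.4 years

588·e^(0.047t) = 158·e^(0.095t)
588/158 = e^((0.095 − 0.047)t) → ln(3.72152) = 0.048·t
t = 1.31413 / 0.048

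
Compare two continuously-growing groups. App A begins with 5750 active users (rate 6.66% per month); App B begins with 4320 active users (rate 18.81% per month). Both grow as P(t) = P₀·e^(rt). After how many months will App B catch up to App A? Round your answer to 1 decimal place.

5750·e^(0.0666t) = 4320·e^(0.1881t)
5750/4320 = e^((0.1881 − 0.0666)t) → ln(1.33102) = 0.1215·t
t = 0.28594 / 0.1215

t ≈ 2.4 months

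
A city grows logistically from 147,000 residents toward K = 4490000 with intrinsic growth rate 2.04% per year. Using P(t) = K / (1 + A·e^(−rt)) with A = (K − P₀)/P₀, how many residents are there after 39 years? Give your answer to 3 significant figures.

A = (4490000 − 147000)/147000 = 29.54422
P(39) = 4490000 / (1 + 29.54422·e^(−0.0204·39)) = 4490000 / (1 + 29.54422·0.45131)
= 4490000 / 14.33361 ≈ 313249.73

≈ 313,000 residents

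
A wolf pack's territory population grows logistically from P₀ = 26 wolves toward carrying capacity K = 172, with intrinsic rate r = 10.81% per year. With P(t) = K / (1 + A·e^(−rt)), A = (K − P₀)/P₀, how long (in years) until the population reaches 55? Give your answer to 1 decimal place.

A = (172 − 26)/26 = 5.61538
55 = 172/(1 + 5.61538·e^(−0.1081t)) → 1 + 5.61538·e^(−0.1081t) = 3.12727
e^(−0.1081t) = 0.378829 → t = ln(2.63971)/0.1081 = 0.97067/0.1081

t ≈ 9.0 years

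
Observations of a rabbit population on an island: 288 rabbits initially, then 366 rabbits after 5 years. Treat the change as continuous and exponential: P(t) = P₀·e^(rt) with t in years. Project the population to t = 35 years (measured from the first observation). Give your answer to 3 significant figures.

≈ 1,540 rabbits

r = ln(366/288) / 5 ≈ 0.047935 per year
P(35) = 288 · e^(0.047935·35) = 288 · 5.35328 ≈ 1541.75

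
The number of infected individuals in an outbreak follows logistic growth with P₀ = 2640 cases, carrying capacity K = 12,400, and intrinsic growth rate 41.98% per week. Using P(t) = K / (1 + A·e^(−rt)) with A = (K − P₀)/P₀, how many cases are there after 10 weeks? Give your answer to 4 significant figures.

≈ 11,750 cases

A = (12400 − 2640)/2640 = 3.69697
P(10) = 12400 / (1 + 3.69697·e^(−0.4198·10)) = 12400 / (1 + 3.69697·0.015026)
= 12400 / 1.05555 ≈ 11747.44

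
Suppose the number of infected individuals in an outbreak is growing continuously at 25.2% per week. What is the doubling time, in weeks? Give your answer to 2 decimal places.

doubling time = ln(2) / |r| = 0.69315 / 0.252

doubling time ≈ 2.75 weeks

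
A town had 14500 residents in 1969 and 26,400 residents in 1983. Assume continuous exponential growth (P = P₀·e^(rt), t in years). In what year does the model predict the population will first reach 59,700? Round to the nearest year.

year 2002

r = ln(26400/14500) / 14 = 0.59922/14 ≈ 0.042801 per year
t = ln(59700/14500) / r = 1.41518/0.042801 ≈ 33.06 years after 1969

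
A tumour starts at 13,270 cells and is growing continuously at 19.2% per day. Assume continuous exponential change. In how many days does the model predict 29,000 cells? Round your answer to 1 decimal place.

t ≈ 4.1 days

29000 = 13270 · e^(0.192·t)
t = ln(29000/13270) / 0.192 = ln(2.18538) / 0.192 = 0.78179 / 0.192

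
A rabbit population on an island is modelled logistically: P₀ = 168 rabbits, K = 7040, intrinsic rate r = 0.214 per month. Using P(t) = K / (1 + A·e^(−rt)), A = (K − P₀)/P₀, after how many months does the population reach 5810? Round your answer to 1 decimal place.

A = (7040 − 168)/168 = 40.90476
5810 = 7040/(1 + 40.90476·e^(−0.214t)) → 1 + 40.90476·e^(−0.214t) = 1.2117
e^(−0.214t) = 0.005176 → t = ln(193.2168)/0.214 = 5.26381/0.214

t ≈ 24.6 months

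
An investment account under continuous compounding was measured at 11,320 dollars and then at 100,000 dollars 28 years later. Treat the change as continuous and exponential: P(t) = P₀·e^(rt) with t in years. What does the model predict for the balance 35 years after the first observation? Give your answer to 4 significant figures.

≈ 172,400 dollars

r = ln(100000/11320) / 28 ≈ 0.077807 per year
P(35) = 11320 · e^(0.077807·35) = 11320 · 15.22972 ≈ 172400.45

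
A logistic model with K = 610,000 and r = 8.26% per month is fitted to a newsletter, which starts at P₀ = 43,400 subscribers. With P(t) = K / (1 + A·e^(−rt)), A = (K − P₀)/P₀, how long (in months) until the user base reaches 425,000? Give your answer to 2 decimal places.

t ≈ 41.17 months

A = (610000 − 43400)/43400 = 13.0553
425000 = 610000/(1 + 13.0553·e^(−0.0826t)) → 1 + 13.0553·e^(−0.0826t) = 1.43529
e^(−0.0826t) = 0.033342 → t = ln(29.9919)/0.0826 = 3.40093/0.0826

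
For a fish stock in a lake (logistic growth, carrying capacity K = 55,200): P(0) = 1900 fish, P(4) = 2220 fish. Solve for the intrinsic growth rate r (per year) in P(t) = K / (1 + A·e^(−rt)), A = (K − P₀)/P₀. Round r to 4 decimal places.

A = (55200 − 1900)/1900 = 28.05263
2220 = 55200/(1 + 28.05263·e^(−r·4)) → e^(−4r) = (24.86486 − 1)/28.05263 = 0.850718
r = −ln(0.850718)/4 = 0.16168/4

r ≈ 0.0404 per year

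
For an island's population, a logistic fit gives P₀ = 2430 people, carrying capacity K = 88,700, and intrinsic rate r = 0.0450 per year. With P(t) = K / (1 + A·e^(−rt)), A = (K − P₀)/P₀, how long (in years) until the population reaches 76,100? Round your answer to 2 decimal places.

A = (88700 − 2430)/2430 = 35.50206
76100 = 88700/(1 + 35.50206·e^(−0.045t)) → 1 + 35.50206·e^(−0.045t) = 1.16557
e^(−0.045t) = 0.004664 → t = ln(214.42116)/0.045 = 5.36794/0.045

t ≈ 119.29 years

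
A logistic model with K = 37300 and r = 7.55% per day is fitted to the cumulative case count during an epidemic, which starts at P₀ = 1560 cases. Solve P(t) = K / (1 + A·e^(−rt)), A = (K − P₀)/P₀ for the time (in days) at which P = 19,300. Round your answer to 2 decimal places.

A = (37300 − 1560)/1560 = 22.91026
19300 = 37300/(1 + 22.91026·e^(−0.0755t)) → 1 + 22.91026·e^(−0.0755t) = 1.93264
e^(−0.0755t) = 0.040709 → t = ln(24.56489)/0.0755 = 3.20132/0.0755

t ≈ 42.40 days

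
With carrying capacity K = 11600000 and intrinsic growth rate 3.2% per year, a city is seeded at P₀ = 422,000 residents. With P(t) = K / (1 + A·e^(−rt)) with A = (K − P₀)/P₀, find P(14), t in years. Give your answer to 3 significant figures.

A = (11600000 − 422000)/422000 = 26.48815
P(14) = 11600000 / (1 + 26.48815·e^(−0.032·14)) = 11600000 / (1 + 26.48815·0.638905)
= 11600000 / 17.9234 ≈ 647198.48

≈ 647,000 residents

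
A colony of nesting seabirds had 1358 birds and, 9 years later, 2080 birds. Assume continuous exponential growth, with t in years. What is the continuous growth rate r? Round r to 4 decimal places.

r ≈ 0.0474 per year

2080 = 1358 · e^(r·9)
e^(9r) = 2080/1358 = 1.53166
r = ln(1.53166) / 9 = 0.42635 / 9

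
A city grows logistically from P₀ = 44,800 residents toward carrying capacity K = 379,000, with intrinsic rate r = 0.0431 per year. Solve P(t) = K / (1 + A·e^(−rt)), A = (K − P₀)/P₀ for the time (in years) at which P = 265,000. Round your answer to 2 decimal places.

A = (379000 − 44800)/44800 = 7.45982
265000 = 379000/(1 + 7.45982·e^(−0.0431t)) → 1 + 7.45982·e^(−0.0431t) = 1.43019
e^(−0.0431t) = 0.057667 → t = ln(17.34081)/0.0431 = 2.85306/0.0431

t ≈ 66.20 years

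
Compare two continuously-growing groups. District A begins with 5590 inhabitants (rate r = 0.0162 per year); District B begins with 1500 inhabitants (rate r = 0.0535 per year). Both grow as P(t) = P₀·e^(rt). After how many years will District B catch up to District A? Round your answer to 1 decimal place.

5590·e^(0.0162t) = 1500·e^(0.0535t)
5590/1500 = e^((0.0535 − 0.0162)t) → ln(3.72667) = 0.0373·t
t = 1.31551 / 0.0373

t ≈ 35.3 years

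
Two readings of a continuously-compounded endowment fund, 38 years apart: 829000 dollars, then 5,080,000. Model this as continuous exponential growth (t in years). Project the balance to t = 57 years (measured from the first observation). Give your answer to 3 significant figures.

≈ 12,600,000 dollars

r = ln(5080000/829000) / 38 ≈ 0.047706 per year
P(57) = 829000 · e^(0.047706·57) = 829000 · 15.16924 ≈ 12575298.51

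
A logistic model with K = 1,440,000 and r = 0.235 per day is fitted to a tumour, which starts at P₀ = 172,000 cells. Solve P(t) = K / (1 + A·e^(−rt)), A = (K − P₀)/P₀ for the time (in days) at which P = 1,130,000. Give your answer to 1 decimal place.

A = (1440000 − 172000)/172000 = 7.37209
1130000 = 1440000/(1 + 7.37209·e^(−0.235t)) → 1 + 7.37209·e^(−0.235t) = 1.27434
e^(−0.235t) = 0.037213 → t = ln(26.87247)/0.235 = 3.2911/0.235

t ≈ 14.0 days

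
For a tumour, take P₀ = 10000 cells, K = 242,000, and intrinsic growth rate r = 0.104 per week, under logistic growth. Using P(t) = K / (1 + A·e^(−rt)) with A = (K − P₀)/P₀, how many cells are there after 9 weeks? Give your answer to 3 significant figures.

≈ 24,000 cells

A = (242000 − 10000)/10000 = 23.2
P(9) = 242000 / (1 + 23.2·e^(−0.104·9)) = 242000 / (1 + 23.2·0.392193)
= 242000 / 10.09889 ≈ 23963.03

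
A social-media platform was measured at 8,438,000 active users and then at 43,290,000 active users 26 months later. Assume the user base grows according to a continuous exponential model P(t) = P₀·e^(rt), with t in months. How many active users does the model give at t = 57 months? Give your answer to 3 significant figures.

≈ 304,000,000 active users

r = ln(43290000/8438000) / 26 ≈ 0.062891 per month
P(57) = 8438000 · e^(0.062891·57) = 8438000 · 36.0465 ≈ 304160340.79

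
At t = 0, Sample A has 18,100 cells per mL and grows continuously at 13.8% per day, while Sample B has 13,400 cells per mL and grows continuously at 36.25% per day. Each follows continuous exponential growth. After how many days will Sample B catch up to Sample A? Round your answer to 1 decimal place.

t ≈ 1.3 days

18100·e^(0.138t) = 13400·e^(0.3625t)
18100/13400 = e^((0.3625 − 0.138)t) → ln(1.35075) = 0.2245·t
t = 0.30066 / 0.2245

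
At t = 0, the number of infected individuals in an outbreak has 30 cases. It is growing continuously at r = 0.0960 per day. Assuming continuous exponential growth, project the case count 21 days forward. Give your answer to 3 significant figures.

≈ 225 cases

P(21) = 30 · e^(0.096·21) = 30 · e^(2.016)
= 30 · 7.50823 ≈ 225.25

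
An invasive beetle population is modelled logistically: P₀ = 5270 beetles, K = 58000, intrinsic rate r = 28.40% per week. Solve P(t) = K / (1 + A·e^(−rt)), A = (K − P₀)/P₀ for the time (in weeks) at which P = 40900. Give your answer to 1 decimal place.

t ≈ 11.2 weeks

A = (58000 − 5270)/5270 = 10.00569
40900 = 58000/(1 + 10.00569·e^(−0.284t)) → 1 + 10.00569·e^(−0.284t) = 1.41809
e^(−0.284t) = 0.041786 → t = ln(23.93174)/0.284 = 3.17521/0.284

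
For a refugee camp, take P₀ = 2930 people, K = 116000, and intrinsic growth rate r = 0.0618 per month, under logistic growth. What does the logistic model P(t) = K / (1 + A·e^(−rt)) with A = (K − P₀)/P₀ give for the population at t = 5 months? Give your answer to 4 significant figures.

A = (116000 − 2930)/2930 = 38.59044
P(5) = 116000 / (1 + 38.59044·e^(−0.0618·5)) = 116000 / (1 + 38.59044·0.734181)
= 116000 / 29.33236 ≈ 3954.68

≈ 3,955 people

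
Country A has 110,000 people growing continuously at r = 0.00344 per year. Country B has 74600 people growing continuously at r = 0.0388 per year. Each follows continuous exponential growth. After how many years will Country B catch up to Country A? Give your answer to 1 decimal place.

t ≈ 11.0 years

110000·e^(0.00344t) = 74600·e^(0.0388t)
110000/74600 = e^((0.0388 − 0.00344)t) → ln(1.47453) = 0.03536·t
t = 0.38834 / 0.03536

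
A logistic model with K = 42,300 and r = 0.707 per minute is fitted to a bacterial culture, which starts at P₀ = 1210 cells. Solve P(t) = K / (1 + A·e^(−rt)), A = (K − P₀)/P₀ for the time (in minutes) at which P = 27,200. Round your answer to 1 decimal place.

t ≈ 5.8 minutes

A = (42300 − 1210)/1210 = 33.95868
27200 = 42300/(1 + 33.95868·e^(−0.707t)) → 1 + 33.95868·e^(−0.707t) = 1.55515
e^(−0.707t) = 0.016348 → t = ln(61.1706)/0.707 = 4.11367/0.707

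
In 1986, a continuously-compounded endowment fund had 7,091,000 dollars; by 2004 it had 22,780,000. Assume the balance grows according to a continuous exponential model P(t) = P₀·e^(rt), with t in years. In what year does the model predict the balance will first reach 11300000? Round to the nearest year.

r = ln(22780000/7091000) / 18 = 1.16706/18 ≈ 0.064836 per year
t = ln(11300000/7091000) / r = 0.46598/0.064836 ≈ 7.19 years after 1986

year 1993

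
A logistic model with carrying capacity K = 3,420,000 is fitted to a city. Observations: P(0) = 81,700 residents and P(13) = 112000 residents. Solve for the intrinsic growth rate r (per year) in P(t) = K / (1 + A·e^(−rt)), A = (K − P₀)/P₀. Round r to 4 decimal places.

A = (3420000 − 81700)/81700 = 40.86047
112000 = 3420000/(1 + 40.86047·e^(−r·13)) → e^(−13r) = (30.53571 − 1)/40.86047 = 0.722843
r = −ln(0.722843)/13 = 0.32456/13

r ≈ 0.0250 per year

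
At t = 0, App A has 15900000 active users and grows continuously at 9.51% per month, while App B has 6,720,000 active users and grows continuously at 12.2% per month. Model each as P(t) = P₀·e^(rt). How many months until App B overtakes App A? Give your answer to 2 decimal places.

15900000·e^(0.0951t) = 6720000·e^(0.122t)
15900000/6720000 = e^((0.122 − 0.0951)t) → ln(2.36607) = 0.0269·t
t = 0.86123 / 0.0269

t ≈ 32.02 months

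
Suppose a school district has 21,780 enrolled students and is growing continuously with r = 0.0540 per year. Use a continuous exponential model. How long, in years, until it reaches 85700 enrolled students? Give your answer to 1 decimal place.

85700 = 21780 · e^(0.054·t)
t = ln(85700/21780) / 0.054 = ln(3.9348) / 0.054 = 1.36986 / 0.054

t ≈ 25.4 years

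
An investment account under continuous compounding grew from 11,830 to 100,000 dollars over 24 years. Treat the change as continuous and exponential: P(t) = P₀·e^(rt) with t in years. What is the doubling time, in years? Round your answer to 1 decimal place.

r = ln(100000/11830) / 24 = ln(8.45309) / 24 ≈ 0.088939 per year
doubling time = ln 2 / |r| = 0.69315 / 0.088939

doubling time ≈ 7.8 years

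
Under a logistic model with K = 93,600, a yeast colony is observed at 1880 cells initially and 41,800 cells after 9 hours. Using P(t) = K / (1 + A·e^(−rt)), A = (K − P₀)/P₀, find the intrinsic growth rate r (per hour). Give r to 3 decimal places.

A = (93600 − 1880)/1880 = 48.78723
41800 = 93600/(1 + 48.78723·e^(−r·9)) → e^(−9r) = (2.23923 − 1)/48.78723 = 0.025401
r = −ln(0.025401)/9 = 3.67297/9

r ≈ 0.408 per hour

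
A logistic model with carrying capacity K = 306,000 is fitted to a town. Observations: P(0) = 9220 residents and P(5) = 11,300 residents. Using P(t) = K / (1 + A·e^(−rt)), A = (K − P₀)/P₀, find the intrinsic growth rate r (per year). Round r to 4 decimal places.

A = (306000 − 9220)/9220 = 32.18872
11300 = 306000/(1 + 32.18872·e^(−r·5)) → e^(−5r) = (27.07965 − 1)/32.18872 = 0.810211
r = −ln(0.810211)/5 = 0.21046/5

r ≈ 0.0421 per year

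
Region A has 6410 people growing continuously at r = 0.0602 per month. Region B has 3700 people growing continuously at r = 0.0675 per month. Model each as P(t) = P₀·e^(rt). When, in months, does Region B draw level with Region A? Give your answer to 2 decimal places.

6410·e^(0.0602t) = 3700·e^(0.0675t)
6410/3700 = e^((0.0675 − 0.0602)t) → ln(1.73243) = 0.0073·t
t = 0.54953 / 0.0073

t ≈ 75.28 months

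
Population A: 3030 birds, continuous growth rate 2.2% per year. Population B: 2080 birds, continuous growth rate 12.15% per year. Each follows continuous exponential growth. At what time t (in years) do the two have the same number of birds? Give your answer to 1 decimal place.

3030·e^(0.022t) = 2080·e^(0.1215t)
3030/2080 = e^((0.1215 − 0.022)t) → ln(1.45673) = 0.0995·t
t = 0.37619 / 0.0995

t ≈ 3.8 years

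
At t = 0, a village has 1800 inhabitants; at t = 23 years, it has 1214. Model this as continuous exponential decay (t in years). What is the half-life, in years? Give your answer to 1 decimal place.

r = ln(1214/1800) / 23 = ln(0.67444) / 23 ≈ -0.017125 per year
half-life = ln 2 / |r| = 0.69315 / 0.017125

half-life ≈ 40.5 years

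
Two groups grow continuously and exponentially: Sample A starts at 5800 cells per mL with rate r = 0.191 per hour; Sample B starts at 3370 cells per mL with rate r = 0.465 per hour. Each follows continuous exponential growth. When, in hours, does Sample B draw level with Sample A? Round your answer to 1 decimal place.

5800·e^(0.191t) = 3370·e^(0.465t)
5800/3370 = e^((0.465 − 0.191)t) → ln(1.72107) = 0.274·t
t = 0.54295 / 0.274

t ≈ 2.0 hours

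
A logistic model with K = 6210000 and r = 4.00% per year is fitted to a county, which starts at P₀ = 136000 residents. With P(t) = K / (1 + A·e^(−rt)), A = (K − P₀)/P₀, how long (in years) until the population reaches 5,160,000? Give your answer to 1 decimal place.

t ≈ 134.8 years

A = (6210000 − 136000)/136000 = 44.66176
5160000 = 6210000/(1 + 44.66176·e^(−0.04t)) → 1 + 44.66176·e^(−0.04t) = 1.20349
e^(−0.04t) = 0.004556 → t = ln(219.48067)/0.04 = 5.39126/0.04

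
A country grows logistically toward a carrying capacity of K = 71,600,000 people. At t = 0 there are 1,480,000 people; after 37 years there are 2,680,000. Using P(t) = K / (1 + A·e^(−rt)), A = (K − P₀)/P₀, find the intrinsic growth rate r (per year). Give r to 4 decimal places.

r ≈ 0.0165 per year

A = (71600000 − 1480000)/1480000 = 47.37838
2680000 = 71600000/(1 + 47.37838·e^(−r·37)) → e^(−37r) = (26.71642 − 1)/47.37838 = 0.542788
r = −ln(0.542788)/37 = 0.61104/37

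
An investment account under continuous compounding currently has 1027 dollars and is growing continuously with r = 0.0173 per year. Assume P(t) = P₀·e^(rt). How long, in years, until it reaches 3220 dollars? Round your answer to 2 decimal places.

3220 = 1027 · e^(0.0173·t)
t = ln(3220/1027) / 0.0173 = ln(3.13535) / 0.0173 = 1.14274 / 0.0173

t ≈ 66.05 years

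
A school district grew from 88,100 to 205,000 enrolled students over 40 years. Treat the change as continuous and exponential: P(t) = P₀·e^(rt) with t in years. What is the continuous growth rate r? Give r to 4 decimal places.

r ≈ 0.0211 per year

205000 = 88100 · e^(r·40)
e^(40r) = 205000/88100 = 2.3269
r = ln(2.3269) / 40 = 0.84454 / 40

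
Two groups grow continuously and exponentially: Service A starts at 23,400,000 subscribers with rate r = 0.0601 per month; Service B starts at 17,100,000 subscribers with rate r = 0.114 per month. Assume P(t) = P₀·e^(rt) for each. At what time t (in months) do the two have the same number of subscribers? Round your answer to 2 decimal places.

23400000·e^(0.0601t) = 17100000·e^(0.114t)
23400000/17100000 = e^((0.114 − 0.0601)t) → ln(1.36842) = 0.0539·t
t = 0.31366 / 0.0539

t ≈ 5.82 months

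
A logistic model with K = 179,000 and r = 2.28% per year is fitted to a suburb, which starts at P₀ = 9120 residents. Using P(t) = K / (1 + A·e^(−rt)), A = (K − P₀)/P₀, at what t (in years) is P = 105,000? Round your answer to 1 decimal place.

t ≈ 143.6 years

A = (179000 − 9120)/9120 = 18.62719
105000 = 179000/(1 + 18.62719·e^(−0.0228t)) → 1 + 18.62719·e^(−0.0228t) = 1.70476
e^(−0.0228t) = 0.037835 → t = ln(26.43048)/0.0228 = 3.27452/0.0228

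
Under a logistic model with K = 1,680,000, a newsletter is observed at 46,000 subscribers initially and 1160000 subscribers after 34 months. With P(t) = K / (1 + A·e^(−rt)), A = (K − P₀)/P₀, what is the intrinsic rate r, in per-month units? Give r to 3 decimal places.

r ≈ 0.129 per month

A = (1680000 − 46000)/46000 = 35.52174
1160000 = 1680000/(1 + 35.52174·e^(−r·34)) → e^(−34r) = (1.44828 − 1)/35.52174 = 0.01262
r = −ln(0.01262)/34 = 4.37249/34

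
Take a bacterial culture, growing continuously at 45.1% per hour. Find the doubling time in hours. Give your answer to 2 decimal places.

doubling time = ln(2) / |r| = 0.69315 / 0.451

doubling time ≈ 1.54 hours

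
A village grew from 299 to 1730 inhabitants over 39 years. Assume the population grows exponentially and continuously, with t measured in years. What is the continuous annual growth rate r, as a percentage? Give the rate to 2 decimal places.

r ≈ 4.50% per year

1730 = 299 · e^(r·39)
e^(39r) = 1730/299 = 5.78595
r = ln(5.78595) / 39 = 1.75543 / 39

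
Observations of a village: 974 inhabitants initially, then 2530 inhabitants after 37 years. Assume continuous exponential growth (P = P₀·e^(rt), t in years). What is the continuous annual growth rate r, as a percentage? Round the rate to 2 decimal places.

2530 = 974 · e^(r·37)
e^(37r) = 2530/974 = 2.59754
r = ln(2.59754) / 37 = 0.95456 / 37

r ≈ 2.58% per year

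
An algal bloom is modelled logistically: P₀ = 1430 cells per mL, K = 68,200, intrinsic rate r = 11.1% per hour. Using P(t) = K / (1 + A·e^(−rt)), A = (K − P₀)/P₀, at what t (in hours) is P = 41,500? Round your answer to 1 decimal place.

A = (68200 − 1430)/1430 = 46.69231
41500 = 68200/(1 + 46.69231·e^(−0.111t)) → 1 + 46.69231·e^(−0.111t) = 1.64337
e^(−0.111t) = 0.013779 → t = ln(72.57419)/0.111 = 4.28461/0.111

t ≈ 38.6 hours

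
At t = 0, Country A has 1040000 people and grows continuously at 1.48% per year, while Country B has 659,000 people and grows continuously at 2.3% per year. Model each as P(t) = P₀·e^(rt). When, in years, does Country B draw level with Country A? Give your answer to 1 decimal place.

1040000·e^(0.0148t) = 659000·e^(0.023t)
1040000/659000 = e^((0.023 − 0.0148)t) → ln(1.57815) = 0.0082·t
t = 0.45625 / 0.0082

t ≈ 55.6 years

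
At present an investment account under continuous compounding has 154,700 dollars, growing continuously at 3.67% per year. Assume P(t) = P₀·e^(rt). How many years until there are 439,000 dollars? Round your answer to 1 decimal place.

t ≈ 28.4 years

439000 = 154700 · e^(0.0367·t)
t = ln(439000/154700) / 0.0367 = ln(2.83775) / 0.0367 = 1.04301 / 0.0367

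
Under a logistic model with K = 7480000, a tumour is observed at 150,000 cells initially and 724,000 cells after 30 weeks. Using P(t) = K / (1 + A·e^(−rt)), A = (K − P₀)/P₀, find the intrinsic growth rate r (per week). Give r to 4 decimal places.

A = (7480000 − 150000)/150000 = 48.86667
724000 = 7480000/(1 + 48.86667·e^(−r·30)) → e^(−30r) = (10.33149 − 1)/48.86667 = 0.190958
r = −ln(0.190958)/30 = 1.6557/30

r ≈ 0.0552 per week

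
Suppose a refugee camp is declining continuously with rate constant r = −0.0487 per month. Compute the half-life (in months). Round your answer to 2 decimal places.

half-life ≈ 14.23 months

half-life = ln(2) / |r| = 0.69315 / 0.0487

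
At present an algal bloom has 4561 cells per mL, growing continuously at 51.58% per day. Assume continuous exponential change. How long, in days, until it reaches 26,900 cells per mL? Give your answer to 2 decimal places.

26900 = 4561 · e^(0.5158·t)
t = ln(26900/4561) / 0.5158 = ln(5.89783) / 0.5158 = 1.77458 / 0.5158

t ≈ 3.44 days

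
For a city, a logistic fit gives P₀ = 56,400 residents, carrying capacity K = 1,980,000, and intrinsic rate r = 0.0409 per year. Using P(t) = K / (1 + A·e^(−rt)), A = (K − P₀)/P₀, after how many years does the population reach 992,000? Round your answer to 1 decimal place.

t ≈ 86.4 years

A = (1980000 − 56400)/56400 = 34.10638
992000 = 1980000/(1 + 34.10638·e^(−0.0409t)) → 1 + 34.10638·e^(−0.0409t) = 1.99597
e^(−0.0409t) = 0.029202 → t = ln(34.24447)/0.0409 = 3.53352/0.0409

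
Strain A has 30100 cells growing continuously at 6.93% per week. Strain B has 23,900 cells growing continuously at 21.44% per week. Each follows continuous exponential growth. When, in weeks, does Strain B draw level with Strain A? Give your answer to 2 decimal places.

t ≈ 1.59 weeks

30100·e^(0.0693t) = 23900·e^(0.2144t)
30100/23900 = e^((0.2144 − 0.0693)t) → ln(1.25941) = 0.1451·t
t = 0.23065 / 0.1451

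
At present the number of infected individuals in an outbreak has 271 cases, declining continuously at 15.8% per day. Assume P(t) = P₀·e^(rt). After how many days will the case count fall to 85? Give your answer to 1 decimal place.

t ≈ 7.3 days

85 = 271 · e^(-0.158·t)
t = ln(85/271) / -0.158 = ln(0.31365) / -0.158 = -1.15947 / -0.158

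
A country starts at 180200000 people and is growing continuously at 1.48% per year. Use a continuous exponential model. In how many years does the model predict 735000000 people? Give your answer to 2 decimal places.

735000000 = 180200000 · e^(0.0148·t)
t = ln(735000000/180200000) / 0.0148 = ln(4.0788) / 0.0148 = 1.4058 / 0.0148

t ≈ 94.99 years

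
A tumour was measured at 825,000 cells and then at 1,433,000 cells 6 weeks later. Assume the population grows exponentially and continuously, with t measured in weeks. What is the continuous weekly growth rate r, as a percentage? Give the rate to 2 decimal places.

1433000 = 825000 · e^(r·6)
e^(6r) = 1433000/825000 = 1.73697
r = ln(1.73697) / 6 = 0.55214 / 6

r ≈ 9.20% per week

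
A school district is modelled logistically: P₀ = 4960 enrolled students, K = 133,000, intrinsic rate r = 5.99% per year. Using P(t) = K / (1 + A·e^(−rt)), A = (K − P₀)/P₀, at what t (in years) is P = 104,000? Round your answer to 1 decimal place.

t ≈ 75.6 years

A = (133000 − 4960)/4960 = 25.81452
104000 = 133000/(1 + 25.81452·e^(−0.0599t)) → 1 + 25.81452·e^(−0.0599t) = 1.27885
e^(−0.0599t) = 0.010802 → t = ln(92.5762)/0.0599 = 4.52803/0.0599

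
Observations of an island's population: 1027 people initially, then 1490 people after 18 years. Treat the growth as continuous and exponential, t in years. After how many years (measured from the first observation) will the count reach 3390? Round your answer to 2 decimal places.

t ≈ 57.76 years

r = ln(1490/1027) / 18 ≈ 0.020674 per year
t = ln(3390/1027) / r = 1.19419 / 0.020674 ≈ 57.762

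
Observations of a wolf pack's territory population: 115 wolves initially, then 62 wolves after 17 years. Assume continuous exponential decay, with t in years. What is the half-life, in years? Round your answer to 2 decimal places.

half-life ≈ 19.07 years

r = ln(62/115) / 17 = ln(0.53913) / 17 ≈ -0.036341 per year
half-life = ln 2 / |r| = 0.69315 / 0.036341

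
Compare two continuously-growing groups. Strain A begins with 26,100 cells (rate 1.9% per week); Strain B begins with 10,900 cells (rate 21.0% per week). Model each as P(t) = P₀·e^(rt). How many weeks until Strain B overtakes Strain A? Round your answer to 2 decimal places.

26100·e^(0.019t) = 10900·e^(0.21t)
26100/10900 = e^((0.21 − 0.019)t) → ln(2.3945) = 0.191·t
t = 0.87317 / 0.191

t ≈ 4.57 weeks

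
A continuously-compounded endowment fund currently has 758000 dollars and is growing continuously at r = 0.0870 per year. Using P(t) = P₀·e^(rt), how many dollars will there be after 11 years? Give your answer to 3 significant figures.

P(11) = 758000 · e^(0.087·11) = 758000 · e^(0.957)
= 758000 · 2.60387 ≈ 1973735.83

≈ 1,970,000 dollars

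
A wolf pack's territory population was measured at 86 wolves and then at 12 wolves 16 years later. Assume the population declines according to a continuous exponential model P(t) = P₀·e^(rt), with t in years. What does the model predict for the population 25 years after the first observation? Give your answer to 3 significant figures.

≈ 3.96 wolves

r = ln(12/86) / 16 ≈ -0.12309 per year
P(25) = 86 · e^(-0.12309·25) = 86 · 0.04609 ≈ 3.96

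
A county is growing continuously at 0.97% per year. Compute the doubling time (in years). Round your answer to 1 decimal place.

doubling time = ln(2) / |r| = 0.69315 / 0.0097

doubling time ≈ 71.5 years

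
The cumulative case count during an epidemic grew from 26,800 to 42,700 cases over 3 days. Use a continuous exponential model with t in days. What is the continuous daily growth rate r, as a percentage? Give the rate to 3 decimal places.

r ≈ 15.527% per day

42700 = 26800 · e^(r·3)
e^(3r) = 42700/26800 = 1.59328
r = ln(1.59328) / 3 = 0.4658 / 3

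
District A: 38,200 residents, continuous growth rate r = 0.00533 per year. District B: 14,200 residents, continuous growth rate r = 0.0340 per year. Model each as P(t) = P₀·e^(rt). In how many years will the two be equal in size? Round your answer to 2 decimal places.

38200·e^(0.00533t) = 14200·e^(0.034t)
38200/14200 = e^((0.034 − 0.00533)t) → ln(2.69014) = 0.02867·t
t = 0.98959 / 0.02867

t ≈ 34.52 years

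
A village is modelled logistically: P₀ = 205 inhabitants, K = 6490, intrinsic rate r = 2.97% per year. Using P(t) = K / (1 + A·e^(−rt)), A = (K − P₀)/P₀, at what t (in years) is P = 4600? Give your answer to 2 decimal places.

A = (6490 − 205)/205 = 30.65854
4600 = 6490/(1 + 30.65854·e^(−0.0297t)) → 1 + 30.65854·e^(−0.0297t) = 1.41087
e^(−0.0297t) = 0.013401 → t = ln(74.61866)/0.0297 = 4.31239/0.0297

t ≈ 145.20 years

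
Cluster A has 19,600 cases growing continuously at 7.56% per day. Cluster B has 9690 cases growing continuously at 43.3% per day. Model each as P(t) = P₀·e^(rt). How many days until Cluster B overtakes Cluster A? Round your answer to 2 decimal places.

t ≈ 1.97 days

19600·e^(0.0756t) = 9690·e^(0.433t)
19600/9690 = e^((0.433 − 0.0756)t) → ln(2.0227) = 0.3574·t
t = 0.70444 / 0.3574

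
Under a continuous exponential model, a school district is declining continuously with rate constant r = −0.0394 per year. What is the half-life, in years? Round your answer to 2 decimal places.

half-life ≈ 17.59 years

half-life = ln(2) / |r| = 0.69315 / 0.0394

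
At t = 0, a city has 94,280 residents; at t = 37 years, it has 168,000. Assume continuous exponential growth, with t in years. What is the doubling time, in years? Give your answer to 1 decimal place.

r = ln(168000/94280) / 37 = ln(1.78193) / 37 ≈ 0.015613 per year
doubling time = ln 2 / |r| = 0.69315 / 0.015613

doubling time ≈ 44.4 years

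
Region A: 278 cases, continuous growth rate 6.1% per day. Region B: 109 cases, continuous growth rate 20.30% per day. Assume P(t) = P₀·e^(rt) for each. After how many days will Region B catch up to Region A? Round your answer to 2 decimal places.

t ≈ 6.59 days

278·e^(0.061t) = 109·e^(0.203t)
278/109 = e^((0.203 − 0.061)t) → ln(2.55046) = 0.142·t
t = 0.93627 / 0.142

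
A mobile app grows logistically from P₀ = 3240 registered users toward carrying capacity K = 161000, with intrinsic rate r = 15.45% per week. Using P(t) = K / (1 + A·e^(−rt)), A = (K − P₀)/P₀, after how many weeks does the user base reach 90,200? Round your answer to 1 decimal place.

t ≈ 26.7 weeks

A = (161000 − 3240)/3240 = 48.69136
90200 = 161000/(1 + 48.69136·e^(−0.1545t)) → 1 + 48.69136·e^(−0.1545t) = 1.78492
e^(−0.1545t) = 0.01612 → t = ln(62.03334)/0.1545 = 4.12767/0.1545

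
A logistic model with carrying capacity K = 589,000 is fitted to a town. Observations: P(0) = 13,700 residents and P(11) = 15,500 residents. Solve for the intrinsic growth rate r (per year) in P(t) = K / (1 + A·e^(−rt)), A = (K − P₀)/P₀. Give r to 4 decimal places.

A = (589000 − 13700)/13700 = 41.9927
15500 = 589000/(1 + 41.9927·e^(−r·11)) → e^(−11r) = (38 − 1)/41.9927 = 0.881106
r = −ln(0.881106)/11 = 0.12658/11

r ≈ 0.0115 per year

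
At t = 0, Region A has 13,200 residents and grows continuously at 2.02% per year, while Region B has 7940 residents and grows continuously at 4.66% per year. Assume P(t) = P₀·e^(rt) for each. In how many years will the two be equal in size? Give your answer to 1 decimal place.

13200·e^(0.0202t) = 7940·e^(0.0466t)
13200/7940 = e^((0.0466 − 0.0202)t) → ln(1.66247) = 0.0264·t
t = 0.5083 / 0.0264

t ≈ 19.3 years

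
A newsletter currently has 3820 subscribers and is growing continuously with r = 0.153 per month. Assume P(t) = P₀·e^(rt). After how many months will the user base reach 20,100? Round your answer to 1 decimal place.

20100 = 3820 · e^(0.153·t)
t = ln(20100/3820) / 0.153 = ln(5.26178) / 0.153 = 1.66047 / 0.153

t ≈ 10.9 months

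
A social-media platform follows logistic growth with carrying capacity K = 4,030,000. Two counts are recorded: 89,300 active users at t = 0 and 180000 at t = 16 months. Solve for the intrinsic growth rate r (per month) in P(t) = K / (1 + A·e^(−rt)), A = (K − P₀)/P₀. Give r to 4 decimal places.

A = (4030000 − 89300)/89300 = 44.12878
180000 = 4030000/(1 + 44.12878·e^(−r·16)) → e^(−16r) = (22.38889 − 1)/44.12878 = 0.484693
r = −ln(0.484693)/16 = 0.72424/16

r ≈ 0.0453 per month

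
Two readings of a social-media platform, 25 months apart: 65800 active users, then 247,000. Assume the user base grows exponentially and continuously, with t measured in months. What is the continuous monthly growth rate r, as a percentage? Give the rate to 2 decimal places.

r ≈ 5.29% per month

247000 = 65800 · e^(r·25)
e^(25r) = 247000/65800 = 3.7538
r = ln(3.7538) / 25 = 1.32277 / 25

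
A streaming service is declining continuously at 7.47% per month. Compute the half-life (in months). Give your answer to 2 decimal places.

half-life ≈ 9.28 months

half-life = ln(2) / |r| = 0.69315 / 0.0747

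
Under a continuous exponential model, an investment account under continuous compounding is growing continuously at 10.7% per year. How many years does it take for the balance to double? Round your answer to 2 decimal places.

doubling time ≈ 6.48 years

doubling time = ln(2) / |r| = 0.69315 / 0.107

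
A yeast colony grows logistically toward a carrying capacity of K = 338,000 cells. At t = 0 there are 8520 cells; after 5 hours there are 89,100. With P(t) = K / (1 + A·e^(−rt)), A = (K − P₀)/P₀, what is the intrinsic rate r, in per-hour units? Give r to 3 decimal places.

A = (338000 − 8520)/8520 = 38.67136
89100 = 338000/(1 + 38.67136·e^(−r·5)) → e^(−5r) = (3.79349 − 1)/38.67136 = 0.072237
r = −ln(0.072237)/5 = 2.62781/5

r ≈ 0.526 per hour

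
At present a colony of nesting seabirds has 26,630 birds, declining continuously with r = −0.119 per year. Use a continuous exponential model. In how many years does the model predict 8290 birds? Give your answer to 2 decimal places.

8290 = 26630 · e^(-0.119·t)
t = ln(8290/26630) / -0.119 = ln(0.3113) / -0.119 = -1.16699 / -0.119

t ≈ 9.81 years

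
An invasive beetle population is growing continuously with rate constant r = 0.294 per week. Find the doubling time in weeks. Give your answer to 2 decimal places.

doubling time ≈ 2.36 weeks

doubling time = ln(2) / |r| = 0.69315 / 0.294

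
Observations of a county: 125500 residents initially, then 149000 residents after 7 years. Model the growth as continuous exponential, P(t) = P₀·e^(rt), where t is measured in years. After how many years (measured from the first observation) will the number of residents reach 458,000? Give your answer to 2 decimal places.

r = ln(149000/125500) / 7 ≈ 0.02452 per year
t = ln(458000/125500) / r = 1.29456 / 0.02452 ≈ 52.796

t ≈ 52.80 years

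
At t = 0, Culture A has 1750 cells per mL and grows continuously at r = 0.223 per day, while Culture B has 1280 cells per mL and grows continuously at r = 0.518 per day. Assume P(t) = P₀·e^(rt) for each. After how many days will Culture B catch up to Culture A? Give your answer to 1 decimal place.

1750·e^(0.223t) = 1280·e^(0.518t)
1750/1280 = e^((0.518 − 0.223)t) → ln(1.36719) = 0.295·t
t = 0.31276 / 0.295

t ≈ 1.1 days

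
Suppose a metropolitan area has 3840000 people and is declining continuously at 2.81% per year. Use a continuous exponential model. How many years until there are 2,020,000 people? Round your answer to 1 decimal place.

2020000 = 3840000 · e^(-0.0281·t)
t = ln(2020000/3840000) / -0.0281 = ln(0.52604) / -0.0281 = -0.64237 / -0.0281

t ≈ 22.9 years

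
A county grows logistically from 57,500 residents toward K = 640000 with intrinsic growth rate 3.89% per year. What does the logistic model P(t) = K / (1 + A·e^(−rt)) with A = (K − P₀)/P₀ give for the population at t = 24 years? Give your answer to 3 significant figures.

A = (640000 − 57500)/57500 = 10.13043
P(24) = 640000 / (1 + 10.13043·e^(−0.0389·24)) = 640000 / (1 + 10.13043·0.393136)
= 640000 / 4.98264 ≈ 128446.03

≈ 128,000 residents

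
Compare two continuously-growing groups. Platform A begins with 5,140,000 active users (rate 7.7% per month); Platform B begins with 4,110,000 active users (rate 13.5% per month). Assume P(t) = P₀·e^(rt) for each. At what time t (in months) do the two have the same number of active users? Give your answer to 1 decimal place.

t ≈ 3.9 months

5140000·e^(0.077t) = 4110000·e^(0.135t)
5140000/4110000 = e^((0.135 − 0.077)t) → ln(1.25061) = 0.058·t
t = 0.22363 / 0.058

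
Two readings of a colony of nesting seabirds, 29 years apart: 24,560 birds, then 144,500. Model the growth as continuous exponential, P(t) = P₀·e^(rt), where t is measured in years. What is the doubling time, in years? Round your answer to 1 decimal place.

doubling time ≈ 11.3 years

r = ln(144500/24560) / 29 = ln(5.88355) / 29 ≈ 0.061109 per year
doubling time = ln 2 / |r| = 0.69315 / 0.061109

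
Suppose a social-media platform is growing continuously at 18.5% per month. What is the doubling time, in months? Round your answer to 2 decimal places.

doubling time ≈ 3.75 months

doubling time = ln(2) / |r| = 0.69315 / 0.185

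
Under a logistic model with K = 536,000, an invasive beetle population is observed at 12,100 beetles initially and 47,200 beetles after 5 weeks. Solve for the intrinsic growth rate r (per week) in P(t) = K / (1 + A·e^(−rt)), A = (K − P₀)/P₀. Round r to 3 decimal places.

r ≈ 0.286 per week

A = (536000 − 12100)/12100 = 43.29752
47200 = 536000/(1 + 43.29752·e^(−r·5)) → e^(−5r) = (11.35593 − 1)/43.29752 = 0.239181
r = −ln(0.239181)/5 = 1.43054/5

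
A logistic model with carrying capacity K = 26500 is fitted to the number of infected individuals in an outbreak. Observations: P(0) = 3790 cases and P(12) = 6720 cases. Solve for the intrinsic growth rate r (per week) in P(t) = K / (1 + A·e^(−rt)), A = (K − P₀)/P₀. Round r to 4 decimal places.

r ≈ 0.0592 per week

A = (26500 − 3790)/3790 = 5.99208
6720 = 26500/(1 + 5.99208·e^(−r·12)) → e^(−12r) = (3.94345 − 1)/5.99208 = 0.491223
r = −ln(0.491223)/12 = 0.71086/12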